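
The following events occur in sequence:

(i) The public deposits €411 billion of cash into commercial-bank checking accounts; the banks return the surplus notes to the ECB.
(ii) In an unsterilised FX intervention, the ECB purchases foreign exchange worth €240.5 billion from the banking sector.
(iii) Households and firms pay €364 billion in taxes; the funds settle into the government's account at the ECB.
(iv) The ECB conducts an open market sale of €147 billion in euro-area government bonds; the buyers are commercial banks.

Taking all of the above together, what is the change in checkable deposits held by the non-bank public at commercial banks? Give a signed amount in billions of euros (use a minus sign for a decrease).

+€47 billion

Currency deposit €411 billion: non-bank counterparties' bank balances rise → +€411B.
FX purchase €240.5 billion: the counterparty is a bank, so public deposits are unchanged → 0.
Government account inflow €364 billion: non-bank counterparties' bank balances fall → −€364B.
OMO sale (to banks) €147 billion: the counterparty is a bank, so public deposits are unchanged → 0.
Net: 411 + 0 − 364 + 0 = +€47 billion.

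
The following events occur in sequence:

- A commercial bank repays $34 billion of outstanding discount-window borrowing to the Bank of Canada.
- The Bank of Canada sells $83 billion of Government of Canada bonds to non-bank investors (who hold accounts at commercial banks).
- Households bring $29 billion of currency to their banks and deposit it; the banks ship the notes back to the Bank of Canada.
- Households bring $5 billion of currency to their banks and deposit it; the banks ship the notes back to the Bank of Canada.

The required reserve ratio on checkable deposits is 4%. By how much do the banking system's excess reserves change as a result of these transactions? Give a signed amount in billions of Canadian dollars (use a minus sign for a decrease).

-$81.04 billion

Discount-window repayment $34 billion: reserves −$34B, deposits 0.
Asset sale (to non-banks) $83 billion: reserves −$83B, deposits −$83B.
Currency deposit $29 billion: reserves +$29B, deposits +$29B.
Currency deposit $5 billion: reserves +$5B, deposits +$5B.
Totals: Δreserves = −$83B, Δdeposits = −$49B.
Δrequired reserves = 4% × −$49B = −$1.96B.
Δexcess reserves = Δreserves − Δrequired = −$83B − (−$1.96B) = -$81.04 billion.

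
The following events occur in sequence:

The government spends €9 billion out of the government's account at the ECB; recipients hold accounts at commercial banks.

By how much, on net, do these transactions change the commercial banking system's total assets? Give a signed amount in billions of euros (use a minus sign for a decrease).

Government spending €9 billion: bank balance sheets expand → +€9B.

+€9 billion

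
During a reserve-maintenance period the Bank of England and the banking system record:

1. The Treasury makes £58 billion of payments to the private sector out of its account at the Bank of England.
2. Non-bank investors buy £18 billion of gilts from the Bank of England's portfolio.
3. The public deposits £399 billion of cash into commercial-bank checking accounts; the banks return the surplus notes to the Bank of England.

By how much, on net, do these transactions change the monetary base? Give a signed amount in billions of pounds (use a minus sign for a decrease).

+£40 billion

Bank of England balance sheet:
  Assets:      Securities −£18B
  Liabilities: Bank reserves +£439B, Currency in circulation −£399B, Government deposits −£58B
Monetary base = currency + reserves: −£399B + (+£439B) = +£40 billion.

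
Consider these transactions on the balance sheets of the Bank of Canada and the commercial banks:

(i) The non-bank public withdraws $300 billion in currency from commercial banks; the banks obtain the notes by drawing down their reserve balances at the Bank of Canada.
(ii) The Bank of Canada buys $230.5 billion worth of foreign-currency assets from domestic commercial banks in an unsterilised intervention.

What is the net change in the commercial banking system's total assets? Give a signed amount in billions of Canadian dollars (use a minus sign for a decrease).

-$300 billion

Bank of Canada balance sheet:
  Assets:      Foreign assets +$230.5B
  Liabilities: Bank reserves −$69.5B, Currency in circulation +$300B
Commercial banking system:
  Assets:      Reserves at CB −$69.5B, Foreign assets −$230.5B
  Liabilities: Checkable deposits −$300B
Change in total bank assets = -$300 billion.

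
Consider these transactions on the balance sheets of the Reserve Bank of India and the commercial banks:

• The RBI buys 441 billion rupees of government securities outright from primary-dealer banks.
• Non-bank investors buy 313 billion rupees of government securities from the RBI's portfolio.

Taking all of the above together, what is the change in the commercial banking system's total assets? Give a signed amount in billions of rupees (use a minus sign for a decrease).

OMO purchase (from banks) 441 billion rupees: just an asset swap on bank balance sheets → 0.
Asset sale (to non-banks) 313 billion rupees: bank balance sheets shrink → −313B.
Net: 0 − 313 = -313 billion.

-313 billion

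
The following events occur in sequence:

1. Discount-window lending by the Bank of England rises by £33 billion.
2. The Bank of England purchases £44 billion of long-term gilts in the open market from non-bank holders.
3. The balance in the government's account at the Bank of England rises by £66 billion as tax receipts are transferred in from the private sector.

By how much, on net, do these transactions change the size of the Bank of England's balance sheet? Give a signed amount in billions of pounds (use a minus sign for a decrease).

+£77 billion

Discount-window loan £33 billion: a Bank of England asset is acquired → +£33B.
Asset purchase (from non-banks) £44 billion: a Bank of England asset is acquired → +£44B.
Government account inflow £66 billion: only the composition of liabilities changes → 0.
Net: 33 + 44 + 0 = +£77 billion.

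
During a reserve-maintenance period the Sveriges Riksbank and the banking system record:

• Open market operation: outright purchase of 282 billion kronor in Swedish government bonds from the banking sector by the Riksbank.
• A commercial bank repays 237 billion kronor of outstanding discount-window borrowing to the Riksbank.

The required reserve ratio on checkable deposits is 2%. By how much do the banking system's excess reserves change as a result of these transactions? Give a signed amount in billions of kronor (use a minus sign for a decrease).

+45 billion

OMO purchase (from banks) 282 billion kronor: reserves +282B, deposits 0.
Discount-window repayment 237 billion kronor: reserves −237B, deposits 0.
Totals: Δreserves = +45B, Δdeposits = 0.
Δrequired reserves = 2% × 0 = 0.
Δexcess reserves = Δreserves − Δrequired = +45B − (0) = +45 billion.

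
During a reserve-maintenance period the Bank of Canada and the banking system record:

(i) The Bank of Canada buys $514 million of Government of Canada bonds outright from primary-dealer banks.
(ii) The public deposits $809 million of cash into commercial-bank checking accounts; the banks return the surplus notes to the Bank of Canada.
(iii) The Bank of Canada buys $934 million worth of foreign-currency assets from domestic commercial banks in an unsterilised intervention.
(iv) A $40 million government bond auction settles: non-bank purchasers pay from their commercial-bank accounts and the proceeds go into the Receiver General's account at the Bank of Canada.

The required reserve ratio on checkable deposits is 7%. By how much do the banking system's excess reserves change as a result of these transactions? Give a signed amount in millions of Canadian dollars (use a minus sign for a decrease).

OMO purchase (from banks) $514 million: reserves +$514M, deposits 0.
Currency deposit $809 million: reserves +$809M, deposits +$809M.
FX purchase $934 million: reserves +$934M, deposits 0.
Government account inflow $40 million: reserves −$40M, deposits −$40M.
Totals: Δreserves = +$2217M, Δdeposits = +$769M.
Δrequired reserves = 7% × +$769M = +$53.83M.
Δexcess reserves = Δreserves − Δrequired = +$2217M − (+$53.83M) = +$2163.17 million.

+$2163.17 million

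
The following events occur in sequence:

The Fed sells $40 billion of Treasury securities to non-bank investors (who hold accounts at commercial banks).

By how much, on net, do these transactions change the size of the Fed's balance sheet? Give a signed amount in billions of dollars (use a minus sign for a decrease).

Asset sale (to non-banks) $40 billion: a Fed asset is shed → −$40B.

-$40 billion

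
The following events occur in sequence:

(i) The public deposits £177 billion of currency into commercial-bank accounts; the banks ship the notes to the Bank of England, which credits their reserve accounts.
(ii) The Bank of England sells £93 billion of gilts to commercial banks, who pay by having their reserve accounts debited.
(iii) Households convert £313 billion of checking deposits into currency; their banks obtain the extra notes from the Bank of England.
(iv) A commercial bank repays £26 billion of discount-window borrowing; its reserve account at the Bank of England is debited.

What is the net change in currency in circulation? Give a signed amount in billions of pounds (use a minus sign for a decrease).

Currency deposit £177 billion: notes return to the central bank → −£177B.
OMO sale (to banks) £93 billion: no currency enters or leaves circulation → 0.
Currency withdrawal £313 billion: notes leave the central bank → +£313B.
Discount-window repayment £26 billion: no currency enters or leaves circulation → 0.
Net: −177 + 0 + 313 + 0 = +£136 billion.

+£136 billion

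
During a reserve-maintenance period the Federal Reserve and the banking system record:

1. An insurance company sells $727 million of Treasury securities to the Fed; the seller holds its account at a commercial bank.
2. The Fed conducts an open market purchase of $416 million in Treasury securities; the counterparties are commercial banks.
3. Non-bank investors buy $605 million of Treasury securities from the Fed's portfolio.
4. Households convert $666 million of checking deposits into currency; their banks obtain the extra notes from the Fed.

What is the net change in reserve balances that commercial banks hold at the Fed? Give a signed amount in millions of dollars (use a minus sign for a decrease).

-$128 million

Fed balance sheet:
  Assets:      Securities +$538M
  Liabilities: Bank reserves −$128M, Currency in circulation +$666M
So the change in reserve balances that commercial banks hold at the Fed is -$128 million.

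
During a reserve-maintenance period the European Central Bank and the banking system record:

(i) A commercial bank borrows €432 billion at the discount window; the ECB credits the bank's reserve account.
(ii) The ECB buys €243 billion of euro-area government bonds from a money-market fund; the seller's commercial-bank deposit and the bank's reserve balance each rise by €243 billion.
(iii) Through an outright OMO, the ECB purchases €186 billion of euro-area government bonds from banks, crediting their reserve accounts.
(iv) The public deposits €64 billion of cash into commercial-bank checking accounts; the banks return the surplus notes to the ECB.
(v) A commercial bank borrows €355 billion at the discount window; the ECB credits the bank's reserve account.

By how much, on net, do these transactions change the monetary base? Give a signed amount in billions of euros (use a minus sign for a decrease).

Discount-window loan €432 billion: ECB balance sheet expands → +€432B.
Asset purchase (from non-banks) €243 billion: ECB balance sheet expands → +€243B.
OMO purchase (from banks) €186 billion: ECB balance sheet expands → +€186B.
Currency deposit €64 billion: just a shift between currency and reserves — both are base money → 0.
Discount-window loan €355 billion: ECB balance sheet expands → +€355B.
Net: 432 + 243 + 186 + 0 + 355 = +€1216 billion.

+€1216 billion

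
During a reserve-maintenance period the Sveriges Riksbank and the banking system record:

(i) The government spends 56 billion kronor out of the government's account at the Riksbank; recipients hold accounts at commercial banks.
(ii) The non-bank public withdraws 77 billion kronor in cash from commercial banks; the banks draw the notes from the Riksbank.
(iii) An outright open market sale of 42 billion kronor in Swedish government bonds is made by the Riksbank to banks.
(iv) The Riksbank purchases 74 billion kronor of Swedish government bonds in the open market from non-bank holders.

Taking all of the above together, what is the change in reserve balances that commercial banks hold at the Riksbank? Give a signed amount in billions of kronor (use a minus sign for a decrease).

+11 billion

Riksbank balance sheet:
  Assets:      Securities +32B
  Liabilities: Bank reserves +11B, Currency in circulation +77B, Government deposits −56B
So the change in reserve balances that commercial banks hold at the Riksbank is +11 billion.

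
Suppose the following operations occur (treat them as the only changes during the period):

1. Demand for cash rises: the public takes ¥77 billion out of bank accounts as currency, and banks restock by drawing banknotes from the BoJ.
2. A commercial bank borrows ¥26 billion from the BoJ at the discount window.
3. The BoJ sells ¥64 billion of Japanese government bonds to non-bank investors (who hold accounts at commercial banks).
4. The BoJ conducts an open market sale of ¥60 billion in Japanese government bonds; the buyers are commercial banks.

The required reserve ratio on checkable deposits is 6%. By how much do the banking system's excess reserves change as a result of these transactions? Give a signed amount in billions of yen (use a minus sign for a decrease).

-¥166.54 billion

Currency withdrawal ¥77 billion: reserves −¥77B, deposits −¥77B.
Discount-window loan ¥26 billion: reserves +¥26B, deposits 0.
Asset sale (to non-banks) ¥64 billion: reserves −¥64B, deposits −¥64B.
OMO sale (to banks) ¥60 billion: reserves −¥60B, deposits 0.
Totals: Δreserves = −¥175B, Δdeposits = −¥141B.
Δrequired reserves = 6% × −¥141B = −¥8.46B.
Δexcess reserves = Δreserves − Δrequired = −¥175B − (−¥8.46B) = -¥166.54 billion.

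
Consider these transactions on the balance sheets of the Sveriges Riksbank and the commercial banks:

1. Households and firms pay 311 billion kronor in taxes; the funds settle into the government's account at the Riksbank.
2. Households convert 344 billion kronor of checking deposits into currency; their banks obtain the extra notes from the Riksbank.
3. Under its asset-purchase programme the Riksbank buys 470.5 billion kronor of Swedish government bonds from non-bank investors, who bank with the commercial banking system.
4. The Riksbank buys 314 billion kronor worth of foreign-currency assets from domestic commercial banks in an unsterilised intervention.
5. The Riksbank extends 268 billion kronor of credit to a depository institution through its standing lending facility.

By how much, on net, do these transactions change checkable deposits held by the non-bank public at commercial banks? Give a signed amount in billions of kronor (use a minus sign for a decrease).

-184.5 billion

Riksbank balance sheet:
  Assets:      Securities +470.5B, Loans to banks +268B, Foreign assets +314B
  Liabilities: Bank reserves +397.5B, Currency in circulation +344B, Government deposits +311B
Commercial banking system:
  Assets:      Reserves at CB +397.5B, Foreign assets −314B
  Liabilities: Checkable deposits −184.5B, Borrowings from CB +268B
So the change in checkable deposits held by the non-bank public at commercial banks is -184.5 billion.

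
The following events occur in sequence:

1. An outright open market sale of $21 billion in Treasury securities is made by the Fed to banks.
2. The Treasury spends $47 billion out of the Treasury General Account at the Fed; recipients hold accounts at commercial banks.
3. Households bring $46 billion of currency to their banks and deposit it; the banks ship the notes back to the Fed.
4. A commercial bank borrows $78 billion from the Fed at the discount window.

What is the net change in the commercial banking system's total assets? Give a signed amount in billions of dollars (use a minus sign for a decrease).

+$171 billion

Fed balance sheet:
  Assets:      Securities −$21B, Loans to banks +$78B
  Liabilities: Bank reserves +$150B, Currency in circulation −$46B, Government deposits −$47B
Commercial banking system:
  Assets:      Reserves at CB +$150B, Securities +$21B
  Liabilities: Checkable deposits +$93B, Borrowings from CB +$78B
Change in total bank assets = +$171 billion.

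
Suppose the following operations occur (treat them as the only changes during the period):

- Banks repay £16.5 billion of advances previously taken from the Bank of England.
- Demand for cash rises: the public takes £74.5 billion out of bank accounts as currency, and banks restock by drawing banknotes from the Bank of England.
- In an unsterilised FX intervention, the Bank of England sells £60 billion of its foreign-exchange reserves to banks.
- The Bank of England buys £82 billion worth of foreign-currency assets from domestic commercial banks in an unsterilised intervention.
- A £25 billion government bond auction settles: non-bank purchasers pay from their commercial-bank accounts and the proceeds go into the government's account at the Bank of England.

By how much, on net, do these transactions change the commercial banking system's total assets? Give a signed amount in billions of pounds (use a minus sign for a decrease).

Bank of England balance sheet:
  Assets:      Loans to banks −£16.5B, Foreign assets +£22B
  Liabilities: Bank reserves −£94B, Currency in circulation +£74.5B, Government deposits +£25B
Commercial banking system:
  Assets:      Reserves at CB −£94B, Foreign assets −£22B
  Liabilities: Checkable deposits −£99.5B, Borrowings from CB −£16.5B
Change in total bank assets = -£116 billion.

-£116 billion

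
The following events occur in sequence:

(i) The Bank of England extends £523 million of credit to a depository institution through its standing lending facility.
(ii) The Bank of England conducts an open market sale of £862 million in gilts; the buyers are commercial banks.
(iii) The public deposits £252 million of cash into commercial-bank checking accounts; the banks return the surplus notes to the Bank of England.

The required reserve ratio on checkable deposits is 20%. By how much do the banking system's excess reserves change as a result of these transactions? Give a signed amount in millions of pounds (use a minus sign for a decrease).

-£137.4 million

Discount-window loan £523 million: reserves +£523M, deposits 0.
OMO sale (to banks) £862 million: reserves −£862M, deposits 0.
Currency deposit £252 million: reserves +£252M, deposits +£252M.
Totals: Δreserves = −£87M, Δdeposits = +£252M.
Δrequired reserves = 20% × +£252M = +£50.4M.
Δexcess reserves = Δreserves − Δrequired = −£87M − (+£50.4M) = -£137.4 million.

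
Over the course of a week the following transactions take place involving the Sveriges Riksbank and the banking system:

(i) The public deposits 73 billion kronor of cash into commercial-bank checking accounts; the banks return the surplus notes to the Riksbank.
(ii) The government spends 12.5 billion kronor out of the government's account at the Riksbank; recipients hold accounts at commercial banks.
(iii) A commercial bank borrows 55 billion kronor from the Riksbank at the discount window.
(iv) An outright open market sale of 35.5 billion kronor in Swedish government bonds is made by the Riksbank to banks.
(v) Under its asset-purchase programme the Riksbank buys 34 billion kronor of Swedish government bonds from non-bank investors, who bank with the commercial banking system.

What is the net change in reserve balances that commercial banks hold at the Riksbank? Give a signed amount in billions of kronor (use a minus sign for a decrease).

+139 billion

Currency deposit 73 billion kronor: returned notes are swapped for reserve credit → +73B.
Government spending 12.5 billion kronor: government payments flow into bank reserve accounts → +12.5B.
Discount-window loan 55 billion kronor: the loan is credited to the bank's reserve account → +55B.
OMO sale (to banks) 35.5 billion kronor: the buying banks pay out of their reserve balances → −35.5B.
Asset purchase (from non-banks) 34 billion kronor: the Riksbank pays by crediting reserve accounts → +34B.
Net: 73 + 12.5 + 55 − 35.5 + 34 = +139 billion.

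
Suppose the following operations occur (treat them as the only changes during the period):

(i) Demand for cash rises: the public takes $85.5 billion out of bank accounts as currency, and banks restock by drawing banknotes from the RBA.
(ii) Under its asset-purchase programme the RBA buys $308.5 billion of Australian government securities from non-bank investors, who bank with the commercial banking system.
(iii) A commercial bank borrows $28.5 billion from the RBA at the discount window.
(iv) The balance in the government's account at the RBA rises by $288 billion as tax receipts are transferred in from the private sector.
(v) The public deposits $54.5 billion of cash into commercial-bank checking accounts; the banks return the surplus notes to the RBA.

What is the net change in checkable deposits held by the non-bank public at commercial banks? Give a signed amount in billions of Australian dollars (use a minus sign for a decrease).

RBA balance sheet:
  Assets:      Securities +$308.5B, Loans to banks +$28.5B
  Liabilities: Bank reserves +$18B, Currency in circulation +$31B, Government deposits +$288B
Commercial banking system:
  Assets:      Reserves at CB +$18B
  Liabilities: Checkable deposits −$10.5B, Borrowings from CB +$28.5B
So the change in checkable deposits held by the non-bank public at commercial banks is -$10.5 billion.

-$10.5 billion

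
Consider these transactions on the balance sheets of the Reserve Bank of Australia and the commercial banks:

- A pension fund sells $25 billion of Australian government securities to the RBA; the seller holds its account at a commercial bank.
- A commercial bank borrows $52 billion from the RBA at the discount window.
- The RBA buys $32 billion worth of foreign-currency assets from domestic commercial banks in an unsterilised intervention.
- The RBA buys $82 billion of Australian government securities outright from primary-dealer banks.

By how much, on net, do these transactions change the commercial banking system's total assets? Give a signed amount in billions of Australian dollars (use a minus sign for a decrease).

RBA balance sheet:
  Assets:      Securities +$107B, Loans to banks +$52B, Foreign assets +$32B
  Liabilities: Bank reserves +$191B
Commercial banking system:
  Assets:      Reserves at CB +$191B, Securities −$82B, Foreign assets −$32B
  Liabilities: Checkable deposits +$25B, Borrowings from CB +$52B
Change in total bank assets = +$77 billion.

+$77 billion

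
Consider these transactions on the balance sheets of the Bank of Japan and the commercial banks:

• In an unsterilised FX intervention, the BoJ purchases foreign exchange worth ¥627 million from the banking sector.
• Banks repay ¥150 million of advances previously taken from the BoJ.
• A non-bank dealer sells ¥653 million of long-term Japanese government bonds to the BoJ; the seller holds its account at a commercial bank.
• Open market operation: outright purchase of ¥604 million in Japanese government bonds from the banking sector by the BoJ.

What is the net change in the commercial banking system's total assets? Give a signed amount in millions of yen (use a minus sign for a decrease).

FX purchase ¥627 million: just an asset swap on bank balance sheets → 0.
Discount-window repayment ¥150 million: bank balance sheets shrink → −¥150M.
Asset purchase (from non-banks) ¥653 million: bank balance sheets expand → +¥653M.
OMO purchase (from banks) ¥604 million: just an asset swap on bank balance sheets → 0.
Net: 0 − 150 + 653 + 0 = +¥503 million.

+¥503 million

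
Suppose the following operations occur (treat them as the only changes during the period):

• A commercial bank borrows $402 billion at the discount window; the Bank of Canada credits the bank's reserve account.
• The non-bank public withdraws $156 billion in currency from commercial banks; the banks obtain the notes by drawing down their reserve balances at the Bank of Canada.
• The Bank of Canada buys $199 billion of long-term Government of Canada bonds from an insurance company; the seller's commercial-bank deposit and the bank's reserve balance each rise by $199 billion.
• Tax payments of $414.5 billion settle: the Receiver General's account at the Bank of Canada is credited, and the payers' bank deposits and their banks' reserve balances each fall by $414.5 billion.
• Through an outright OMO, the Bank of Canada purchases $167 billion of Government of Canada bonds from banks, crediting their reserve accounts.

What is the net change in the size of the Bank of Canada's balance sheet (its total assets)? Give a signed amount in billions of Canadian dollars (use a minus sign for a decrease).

Bank of Canada balance sheet:
  Assets:      Securities +$366B, Loans to banks +$402B
  Liabilities: Bank reserves +$197.5B, Currency in circulation +$156B, Government deposits +$414.5B
Commercial banking system:
  Assets:      Reserves at CB +$197.5B, Securities −$167B
  Liabilities: Checkable deposits −$371.5B, Borrowings from CB +$402B
Change in total Bank of Canada assets = +$768 billion.

+$768 billion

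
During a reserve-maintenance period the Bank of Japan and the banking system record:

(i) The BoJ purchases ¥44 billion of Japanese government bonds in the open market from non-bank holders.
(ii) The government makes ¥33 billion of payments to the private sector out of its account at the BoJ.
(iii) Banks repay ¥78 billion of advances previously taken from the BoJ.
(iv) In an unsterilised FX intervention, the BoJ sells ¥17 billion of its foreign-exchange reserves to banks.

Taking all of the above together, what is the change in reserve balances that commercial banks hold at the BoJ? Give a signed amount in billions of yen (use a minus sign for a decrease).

-¥18 billion

BoJ balance sheet:
  Assets:      Securities +¥44B, Loans to banks −¥78B, Foreign assets −¥17B
  Liabilities: Bank reserves −¥18B, Government deposits −¥33B
Commercial banking system:
  Assets:      Reserves at CB −¥18B, Foreign assets +¥17B
  Liabilities: Checkable deposits +¥77B, Borrowings from CB −¥78B
So the change in reserve balances that commercial banks hold at the BoJ is -¥18 billion.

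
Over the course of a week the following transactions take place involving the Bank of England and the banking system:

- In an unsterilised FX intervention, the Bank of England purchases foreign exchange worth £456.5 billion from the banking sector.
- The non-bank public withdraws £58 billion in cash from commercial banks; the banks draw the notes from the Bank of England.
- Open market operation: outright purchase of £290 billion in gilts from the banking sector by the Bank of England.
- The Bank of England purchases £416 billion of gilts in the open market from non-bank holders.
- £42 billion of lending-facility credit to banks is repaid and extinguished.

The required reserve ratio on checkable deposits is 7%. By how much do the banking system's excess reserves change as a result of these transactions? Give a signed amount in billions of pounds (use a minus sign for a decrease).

+£1037.44 billion

FX purchase £456.5 billion: reserves +£456.5B, deposits 0.
Currency withdrawal £58 billion: reserves −£58B, deposits −£58B.
OMO purchase (from banks) £290 billion: reserves +£290B, deposits 0.
Asset purchase (from non-banks) £416 billion: reserves +£416B, deposits +£416B.
Discount-window repayment £42 billion: reserves −£42B, deposits 0.
Totals: Δreserves = +£1062.5B, Δdeposits = +£358B.
Δrequired reserves = 7% × +£358B = +£25.06B.
Δexcess reserves = Δreserves − Δrequired = +£1062.5B − (+£25.06B) = +£1037.44 billion.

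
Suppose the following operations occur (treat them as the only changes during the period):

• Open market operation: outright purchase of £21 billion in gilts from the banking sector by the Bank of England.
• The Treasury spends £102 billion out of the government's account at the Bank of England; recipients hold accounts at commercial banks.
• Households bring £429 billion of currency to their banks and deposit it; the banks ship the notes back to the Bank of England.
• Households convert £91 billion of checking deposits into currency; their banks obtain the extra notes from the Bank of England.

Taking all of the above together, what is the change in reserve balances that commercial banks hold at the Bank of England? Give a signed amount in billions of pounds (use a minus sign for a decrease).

OMO purchase (from banks) £21 billion: the Bank of England pays by crediting reserve accounts → +£21B.
Government spending £102 billion: government payments flow into bank reserve accounts → +£102B.
Currency deposit £429 billion: returned notes are swapped for reserve credit → +£429B.
Currency withdrawal £91 billion: banks swap reserves for currency → −£91B.
Net: 21 + 102 + 429 − 91 = +£461 billion.

+£461 billion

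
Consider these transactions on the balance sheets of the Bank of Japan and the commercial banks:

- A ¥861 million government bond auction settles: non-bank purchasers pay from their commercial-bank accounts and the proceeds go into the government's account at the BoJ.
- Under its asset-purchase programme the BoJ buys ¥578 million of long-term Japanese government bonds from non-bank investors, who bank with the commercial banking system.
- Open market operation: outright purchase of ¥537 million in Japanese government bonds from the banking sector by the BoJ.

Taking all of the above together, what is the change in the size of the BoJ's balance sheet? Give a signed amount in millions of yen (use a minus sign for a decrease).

+¥1115 million

Government account inflow ¥861 million: only the composition of liabilities changes → 0.
Asset purchase (from non-banks) ¥578 million: a BoJ asset is acquired → +¥578M.
OMO purchase (from banks) ¥537 million: a BoJ asset is acquired → +¥537M.
Net: 0 + 578 + 537 = +¥1115 million.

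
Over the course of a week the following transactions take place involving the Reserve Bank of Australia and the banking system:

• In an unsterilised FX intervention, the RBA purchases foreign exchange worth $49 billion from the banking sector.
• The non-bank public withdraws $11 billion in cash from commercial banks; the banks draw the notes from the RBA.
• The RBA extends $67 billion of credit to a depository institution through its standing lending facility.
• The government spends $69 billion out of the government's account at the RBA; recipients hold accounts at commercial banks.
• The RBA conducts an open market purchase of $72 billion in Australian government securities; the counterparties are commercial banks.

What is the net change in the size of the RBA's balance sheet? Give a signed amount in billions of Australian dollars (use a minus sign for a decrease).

FX purchase $49 billion: an RBA asset is acquired → +$49B.
Currency withdrawal $11 billion: only the composition of liabilities changes → 0.
Discount-window loan $67 billion: an RBA asset is acquired → +$67B.
Government spending $69 billion: only the composition of liabilities changes → 0.
OMO purchase (from banks) $72 billion: an RBA asset is acquired → +$72B.
Net: 49 + 0 + 67 + 0 + 72 = +$188 billion.

+$188 billion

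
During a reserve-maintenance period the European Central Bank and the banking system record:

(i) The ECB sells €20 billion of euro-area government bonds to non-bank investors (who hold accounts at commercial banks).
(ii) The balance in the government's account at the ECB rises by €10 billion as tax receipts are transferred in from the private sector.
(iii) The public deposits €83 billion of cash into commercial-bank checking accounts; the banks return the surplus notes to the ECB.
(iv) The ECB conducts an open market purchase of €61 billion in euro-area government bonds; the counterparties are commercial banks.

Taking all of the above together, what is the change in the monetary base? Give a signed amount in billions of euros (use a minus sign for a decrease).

ECB balance sheet:
  Assets:      Securities +€41B
  Liabilities: Bank reserves +€114B, Currency in circulation −€83B, Government deposits +€10B
Monetary base = currency + reserves: −€83B + (+€114B) = +€31 billion.

+€31 billion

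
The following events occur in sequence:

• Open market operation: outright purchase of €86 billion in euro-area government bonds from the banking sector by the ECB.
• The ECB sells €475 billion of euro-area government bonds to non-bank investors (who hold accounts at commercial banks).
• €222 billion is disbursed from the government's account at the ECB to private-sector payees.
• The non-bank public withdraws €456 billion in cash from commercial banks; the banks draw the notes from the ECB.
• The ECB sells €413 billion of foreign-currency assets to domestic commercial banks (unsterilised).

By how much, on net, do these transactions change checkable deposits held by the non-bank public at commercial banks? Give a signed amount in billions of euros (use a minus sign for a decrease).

-€709 billion

ECB balance sheet:
  Assets:      Securities −€389B, Foreign assets −€413B
  Liabilities: Bank reserves −€1036B, Currency in circulation +€456B, Government deposits −€222B
Commercial banking system:
  Assets:      Reserves at CB −€1036B, Securities −€86B, Foreign assets +€413B
  Liabilities: Checkable deposits −€709B
So the change in checkable deposits held by the non-bank public at commercial banks is -€709 billion.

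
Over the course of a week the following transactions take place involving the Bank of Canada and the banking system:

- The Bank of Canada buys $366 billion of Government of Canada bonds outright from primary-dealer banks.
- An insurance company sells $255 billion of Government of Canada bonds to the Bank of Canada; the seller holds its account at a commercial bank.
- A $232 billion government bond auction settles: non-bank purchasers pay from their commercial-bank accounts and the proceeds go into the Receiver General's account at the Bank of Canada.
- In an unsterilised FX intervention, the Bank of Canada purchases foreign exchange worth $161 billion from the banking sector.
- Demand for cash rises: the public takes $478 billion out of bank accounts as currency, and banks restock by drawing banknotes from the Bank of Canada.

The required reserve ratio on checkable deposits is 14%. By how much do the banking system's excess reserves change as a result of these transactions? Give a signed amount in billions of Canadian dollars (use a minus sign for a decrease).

+$135.7 billion

OMO purchase (from banks) $366 billion: reserves +$366B, deposits 0.
Asset purchase (from non-banks) $255 billion: reserves +$255B, deposits +$255B.
Government account inflow $232 billion: reserves −$232B, deposits −$232B.
FX purchase $161 billion: reserves +$161B, deposits 0.
Currency withdrawal $478 billion: reserves −$478B, deposits −$478B.
Totals: Δreserves = +$72B, Δdeposits = −$455B.
Δrequired reserves = 14% × −$455B = −$63.7B.
Δexcess reserves = Δreserves − Δrequired = +$72B − (−$63.7B) = +$135.7 billion.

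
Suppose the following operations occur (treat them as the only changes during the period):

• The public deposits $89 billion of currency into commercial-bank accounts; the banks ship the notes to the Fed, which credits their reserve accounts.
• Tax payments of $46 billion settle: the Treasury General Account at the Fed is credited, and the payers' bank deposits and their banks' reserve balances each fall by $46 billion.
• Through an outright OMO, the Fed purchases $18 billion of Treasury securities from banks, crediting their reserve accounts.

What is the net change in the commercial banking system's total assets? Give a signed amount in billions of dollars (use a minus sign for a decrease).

Currency deposit $89 billion: bank balance sheets expand → +$89B.
Government account inflow $46 billion: bank balance sheets shrink → −$46B.
OMO purchase (from banks) $18 billion: just an asset swap on bank balance sheets → 0.
Net: 89 − 46 + 0 = +$43 billion.

+$43 billion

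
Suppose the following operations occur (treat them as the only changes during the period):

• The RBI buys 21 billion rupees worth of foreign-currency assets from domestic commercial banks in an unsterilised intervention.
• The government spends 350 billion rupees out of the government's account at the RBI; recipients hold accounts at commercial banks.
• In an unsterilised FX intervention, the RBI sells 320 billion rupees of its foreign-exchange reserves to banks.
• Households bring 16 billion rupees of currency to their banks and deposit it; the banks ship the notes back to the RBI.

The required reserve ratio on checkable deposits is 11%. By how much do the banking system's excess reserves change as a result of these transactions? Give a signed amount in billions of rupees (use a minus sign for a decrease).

FX purchase 21 billion rupees: reserves +21B, deposits 0.
Government spending 350 billion rupees: reserves +350B, deposits +350B.
FX sale 320 billion rupees: reserves −320B, deposits 0.
Currency deposit 16 billion rupees: reserves +16B, deposits +16B.
Totals: Δreserves = +67B, Δdeposits = +366B.
Δrequired reserves = 11% × +366B = +40.26B.
Δexcess reserves = Δreserves − Δrequired = +67B − (+40.26B) = +26.74 billion.

+26.74 billion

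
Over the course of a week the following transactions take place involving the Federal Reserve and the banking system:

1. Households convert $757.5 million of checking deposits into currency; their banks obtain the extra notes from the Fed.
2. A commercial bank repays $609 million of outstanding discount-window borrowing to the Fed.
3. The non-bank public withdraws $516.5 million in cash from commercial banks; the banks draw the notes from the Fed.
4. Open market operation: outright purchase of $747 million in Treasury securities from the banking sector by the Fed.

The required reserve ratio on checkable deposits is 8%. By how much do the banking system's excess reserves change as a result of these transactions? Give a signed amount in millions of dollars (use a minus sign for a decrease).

Currency withdrawal $757.5 million: reserves −$757.5M, deposits −$757.5M.
Discount-window repayment $609 million: reserves −$609M, deposits 0.
Currency withdrawal $516.5 million: reserves −$516.5M, deposits −$516.5M.
OMO purchase (from banks) $747 million: reserves +$747M, deposits 0.
Totals: Δreserves = −$1136M, Δdeposits = −$1274M.
Δrequired reserves = 8% × −$1274M = −$101.92M.
Δexcess reserves = Δreserves − Δrequired = −$1136M − (−$101.92M) = -$1034.08 million.

-$1034.08 million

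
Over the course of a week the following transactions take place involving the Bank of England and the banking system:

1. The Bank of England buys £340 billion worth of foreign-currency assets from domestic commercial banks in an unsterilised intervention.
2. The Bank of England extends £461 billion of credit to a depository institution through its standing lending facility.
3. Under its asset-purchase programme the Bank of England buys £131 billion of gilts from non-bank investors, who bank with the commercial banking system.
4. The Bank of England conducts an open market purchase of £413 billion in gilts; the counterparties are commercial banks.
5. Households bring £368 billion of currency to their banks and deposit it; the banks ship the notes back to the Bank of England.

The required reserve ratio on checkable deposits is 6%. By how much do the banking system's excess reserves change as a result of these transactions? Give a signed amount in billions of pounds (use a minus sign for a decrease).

FX purchase £340 billion: reserves +£340B, deposits 0.
Discount-window loan £461 billion: reserves +£461B, deposits 0.
Asset purchase (from non-banks) £131 billion: reserves +£131B, deposits +£131B.
OMO purchase (from banks) £413 billion: reserves +£413B, deposits 0.
Currency deposit £368 billion: reserves +£368B, deposits +£368B.
Totals: Δreserves = +£1713B, Δdeposits = +£499B.
Δrequired reserves = 6% × +£499B = +£29.94B.
Δexcess reserves = Δreserves − Δrequired = +£1713B − (+£29.94B) = +£1683.06 billion.

+£1683.06 billion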